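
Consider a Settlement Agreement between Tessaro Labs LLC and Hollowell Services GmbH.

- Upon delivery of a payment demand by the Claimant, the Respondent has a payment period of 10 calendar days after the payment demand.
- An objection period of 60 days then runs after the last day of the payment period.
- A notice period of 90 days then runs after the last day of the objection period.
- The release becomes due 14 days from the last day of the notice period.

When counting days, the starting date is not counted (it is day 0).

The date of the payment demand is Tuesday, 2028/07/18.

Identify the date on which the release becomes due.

The last day of the payment period: 2028/07/18 + 10 days = 2028/07/28.
The last day of the objection period: 2028/07/28 + 60 days = 2028/09/26.
The last day of the notice period: 2028/09/26 + 90 days = 2028/12/25.
The date on which the release becomes due: 2028/12/25 + 14 days = 2029/01/08.

2029/01/08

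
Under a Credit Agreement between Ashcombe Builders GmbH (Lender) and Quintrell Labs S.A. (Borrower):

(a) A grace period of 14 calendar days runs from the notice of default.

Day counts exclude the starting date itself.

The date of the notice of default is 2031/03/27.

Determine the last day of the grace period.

2031/04/10

Adding 14 calendar days to 2031/03/27 gives 2031/04/10, which is the last day of the grace period.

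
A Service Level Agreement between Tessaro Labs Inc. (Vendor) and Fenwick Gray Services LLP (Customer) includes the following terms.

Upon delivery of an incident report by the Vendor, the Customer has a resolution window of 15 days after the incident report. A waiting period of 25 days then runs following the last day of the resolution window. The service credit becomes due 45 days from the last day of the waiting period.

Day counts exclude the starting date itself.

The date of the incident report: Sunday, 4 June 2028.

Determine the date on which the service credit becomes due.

The last day of the resolution window: 4 June 2028 + 15 days = 19 June 2028.
Adding 25 calendar days to 19 June 2028 gives 14 July 2028, which is the last day of the waiting period.
The date on which the service credit becomes due: 14 July 2028 + 45 days = 28 August 2028.

28 August 2028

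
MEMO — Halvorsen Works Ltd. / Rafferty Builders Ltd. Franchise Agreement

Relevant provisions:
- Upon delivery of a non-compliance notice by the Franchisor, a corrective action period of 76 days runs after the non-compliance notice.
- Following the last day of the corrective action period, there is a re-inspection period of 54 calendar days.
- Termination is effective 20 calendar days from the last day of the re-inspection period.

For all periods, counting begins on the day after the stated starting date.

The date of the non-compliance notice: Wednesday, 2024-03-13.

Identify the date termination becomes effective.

2024-08-10

Adding 76 calendar days to 2024-03-13 gives 2024-05-28, which is the last day of the corrective action period.
The last day of the re-inspection period: 2024-05-28 + 54 days = 2024-07-21.
The date termination becomes effective: 20 calendar days after 2024-07-21 is 2024-08-10.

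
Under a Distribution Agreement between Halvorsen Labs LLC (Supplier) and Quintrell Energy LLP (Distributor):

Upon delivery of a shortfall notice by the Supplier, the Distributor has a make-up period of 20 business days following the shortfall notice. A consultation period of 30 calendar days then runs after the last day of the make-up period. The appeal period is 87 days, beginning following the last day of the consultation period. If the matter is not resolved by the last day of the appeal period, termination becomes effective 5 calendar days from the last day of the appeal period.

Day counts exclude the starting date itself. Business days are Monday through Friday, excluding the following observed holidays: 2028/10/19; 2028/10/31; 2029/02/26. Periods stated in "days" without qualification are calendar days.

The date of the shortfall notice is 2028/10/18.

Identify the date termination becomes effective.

From Wednesday, 2028/10/18, 20 business days (Oct 20, Oct 23, Oct 24, Oct 25, …, Nov 15, Nov 16, Nov 17, skipping weekends and the listed holidays on Oct 19, Oct 31) brings us to Friday, 2028/11/17, which is the last day of the make-up period.
Adding 30 calendar days to 2028/11/17 gives 2028/12/17, which is the last day of the consultation period.
The last day of the appeal period: 87 calendar days after 2028/12/17 is 2029/03/14.
The date termination becomes effective: 2029/03/14 + 5 days = 2029/03/19.

2029/03/19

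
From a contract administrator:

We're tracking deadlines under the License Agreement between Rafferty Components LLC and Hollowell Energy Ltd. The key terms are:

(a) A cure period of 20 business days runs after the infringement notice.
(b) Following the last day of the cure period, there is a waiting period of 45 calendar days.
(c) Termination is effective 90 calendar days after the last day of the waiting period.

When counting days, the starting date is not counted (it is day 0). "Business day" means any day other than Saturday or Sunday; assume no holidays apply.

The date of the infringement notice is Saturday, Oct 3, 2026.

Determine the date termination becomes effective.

Mar 14, 2027

The last day of the cure period: 20 business days after Saturday, Oct 3, 2026, skipping weekends — Oct 5, Oct 6, Oct 7, Oct 8, …, Oct 28, Oct 29, Oct 30 — lands on Friday, Oct 30, 2026.
The last day of the waiting period: Oct 30, 2026 + 45 days = Dec 14, 2026.
Adding 90 calendar days to Dec 14, 2026 gives Mar 14, 2027, which is the date termination becomes effective.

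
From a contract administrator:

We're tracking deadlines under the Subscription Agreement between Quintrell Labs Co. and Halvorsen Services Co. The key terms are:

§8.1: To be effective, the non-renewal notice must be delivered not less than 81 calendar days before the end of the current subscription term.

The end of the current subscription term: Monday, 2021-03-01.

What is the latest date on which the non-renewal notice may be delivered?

2021-03-01 minus 81 days is 2020-12-10.

2020-12-10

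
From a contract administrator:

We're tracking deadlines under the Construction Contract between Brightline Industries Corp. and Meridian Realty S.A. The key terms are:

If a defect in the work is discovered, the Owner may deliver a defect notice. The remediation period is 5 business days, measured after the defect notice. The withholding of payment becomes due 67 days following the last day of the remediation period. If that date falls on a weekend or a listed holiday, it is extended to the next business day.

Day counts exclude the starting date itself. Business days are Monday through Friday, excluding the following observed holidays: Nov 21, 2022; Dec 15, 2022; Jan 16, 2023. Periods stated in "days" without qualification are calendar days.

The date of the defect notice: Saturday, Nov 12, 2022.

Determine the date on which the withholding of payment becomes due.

Jan 24, 2023

The last day of the remediation period: 5 business days after Saturday, Nov 12, 2022, skipping weekends — Nov 14, Nov 15, Nov 16, Nov 17, Nov 18 — lands on Friday, Nov 18, 2022.
The date on which the withholding of payment becomes due: Nov 18, 2022 + 67 days = Jan 24, 2023. Jan 24, 2023 is a Tuesday and is not a listed holiday, so no roll-forward applies.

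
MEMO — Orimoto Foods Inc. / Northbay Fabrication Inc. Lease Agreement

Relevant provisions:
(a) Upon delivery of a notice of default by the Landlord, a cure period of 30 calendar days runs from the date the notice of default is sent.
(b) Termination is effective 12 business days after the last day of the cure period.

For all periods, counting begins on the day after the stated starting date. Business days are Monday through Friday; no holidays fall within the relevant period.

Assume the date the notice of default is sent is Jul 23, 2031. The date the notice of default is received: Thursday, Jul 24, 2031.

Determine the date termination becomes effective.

Adding 30 calendar days to Jul 23, 2031 gives Aug 22, 2031, which is the last day of the cure period.
From Friday, Aug 22, 2031, 12 business days (Aug 25, Aug 26, Aug 27, Aug 28, …, Sep 5, Sep 8, Sep 9, skipping weekends) brings us to Tuesday, Sep 9, 2031, which is the date termination becomes effective.

Sep 9, 2031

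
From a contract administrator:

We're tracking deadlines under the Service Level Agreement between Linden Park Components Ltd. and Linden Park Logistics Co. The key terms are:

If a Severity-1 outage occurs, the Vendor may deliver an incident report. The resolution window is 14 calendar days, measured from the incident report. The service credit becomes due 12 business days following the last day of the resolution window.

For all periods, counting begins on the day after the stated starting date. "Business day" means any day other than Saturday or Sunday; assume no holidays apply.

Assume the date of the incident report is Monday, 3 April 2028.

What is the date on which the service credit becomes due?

3 May 2028

The last day of the resolution window: 3 April 2028 + 14 days = 17 April 2028.
The date on which the service credit becomes due: 12 business days after Monday, 17 April 2028, skipping weekends — Apr 18, Apr 19, Apr 20, Apr 21, …, May 1, May 2, May 3 — lands on Wednesday, 3 May 2028.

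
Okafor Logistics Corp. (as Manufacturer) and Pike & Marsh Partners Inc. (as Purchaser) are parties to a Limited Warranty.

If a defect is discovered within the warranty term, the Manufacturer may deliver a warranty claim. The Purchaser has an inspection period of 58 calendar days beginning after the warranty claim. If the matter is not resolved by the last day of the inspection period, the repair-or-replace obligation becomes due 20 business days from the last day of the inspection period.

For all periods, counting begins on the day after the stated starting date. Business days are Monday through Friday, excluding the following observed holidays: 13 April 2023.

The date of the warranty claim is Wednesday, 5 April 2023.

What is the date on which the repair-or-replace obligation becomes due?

The last day of the inspection period: 58 calendar days after 5 April 2023 is 2 June 2023.
From Friday, 2 June 2023, 20 business days (Jun 5, Jun 6, Jun 7, Jun 8, …, Jun 28, Jun 29, Jun 30, skipping weekends) brings us to Friday, 30 June 2023, which is the date on which the repair-or-replace obligation becomes due.

30 June 2023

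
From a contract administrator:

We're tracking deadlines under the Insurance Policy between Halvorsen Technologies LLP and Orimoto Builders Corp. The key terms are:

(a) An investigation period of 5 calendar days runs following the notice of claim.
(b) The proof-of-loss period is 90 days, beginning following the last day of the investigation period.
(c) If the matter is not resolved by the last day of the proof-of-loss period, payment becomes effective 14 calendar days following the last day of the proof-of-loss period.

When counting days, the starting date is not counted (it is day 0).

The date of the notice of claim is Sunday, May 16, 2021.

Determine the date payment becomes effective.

Sep 2, 2021

Adding 5 calendar days to May 16, 2021 gives May 21, 2021, which is the last day of the investigation period.
Adding 90 calendar days to May 21, 2021 gives Aug 19, 2021, which is the last day of the proof-of-loss period.
The date payment becomes effective: Aug 19, 2021 + 14 days = Sep 2, 2021.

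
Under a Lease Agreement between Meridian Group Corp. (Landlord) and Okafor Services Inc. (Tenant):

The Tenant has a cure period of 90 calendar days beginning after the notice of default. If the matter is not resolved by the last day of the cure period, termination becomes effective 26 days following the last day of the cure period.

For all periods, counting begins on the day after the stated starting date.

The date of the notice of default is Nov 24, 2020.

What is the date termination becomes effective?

The last day of the cure period: Nov 24, 2020 + 90 days = Feb 22, 2021.
Adding 26 calendar days to Feb 22, 2021 gives Mar 20, 2021, which is the date termination becomes effective.

Mar 20, 2021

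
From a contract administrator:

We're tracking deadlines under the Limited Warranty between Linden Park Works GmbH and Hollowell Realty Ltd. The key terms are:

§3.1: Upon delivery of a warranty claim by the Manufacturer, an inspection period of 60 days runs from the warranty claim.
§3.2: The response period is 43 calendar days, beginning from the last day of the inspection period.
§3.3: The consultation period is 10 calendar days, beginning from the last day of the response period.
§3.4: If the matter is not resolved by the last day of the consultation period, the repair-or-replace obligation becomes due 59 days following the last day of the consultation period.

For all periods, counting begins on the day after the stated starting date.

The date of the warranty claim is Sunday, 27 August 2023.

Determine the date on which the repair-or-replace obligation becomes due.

Adding 60 calendar days to 27 August 2023 gives 26 October 2023, which is the last day of the inspection period.
The last day of the response period: 26 October 2023 + 43 days = 8 December 2023.
The last day of the consultation period: 8 December 2023 + 10 days = 18 December 2023.
The date on which the repair-or-replace obligation becomes due: 18 December 2023 + 59 days = 15 February 2024.

15 February 2024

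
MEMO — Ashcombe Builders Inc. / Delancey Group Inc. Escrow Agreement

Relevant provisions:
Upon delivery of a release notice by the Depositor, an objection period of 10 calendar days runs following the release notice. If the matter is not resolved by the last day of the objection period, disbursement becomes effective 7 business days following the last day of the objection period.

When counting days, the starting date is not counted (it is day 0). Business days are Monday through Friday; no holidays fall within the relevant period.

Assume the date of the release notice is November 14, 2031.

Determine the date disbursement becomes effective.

The last day of the objection period: 10 calendar days after November 14, 2031 is November 24, 2031.
The date disbursement becomes effective: 7 business days after Monday, November 24, 2031, skipping weekends — Nov 25, Nov 26, Nov 27, Nov 28, Dec 1, Dec 2, Dec 3 — lands on Wednesday, December 3, 2031.

December 3, 2031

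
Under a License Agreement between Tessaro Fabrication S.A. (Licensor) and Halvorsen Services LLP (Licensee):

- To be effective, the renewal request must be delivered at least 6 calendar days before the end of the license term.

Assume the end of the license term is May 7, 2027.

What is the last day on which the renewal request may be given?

Counting back 6 calendar days from May 7, 2027 gives May 1, 2027.

May 1, 2027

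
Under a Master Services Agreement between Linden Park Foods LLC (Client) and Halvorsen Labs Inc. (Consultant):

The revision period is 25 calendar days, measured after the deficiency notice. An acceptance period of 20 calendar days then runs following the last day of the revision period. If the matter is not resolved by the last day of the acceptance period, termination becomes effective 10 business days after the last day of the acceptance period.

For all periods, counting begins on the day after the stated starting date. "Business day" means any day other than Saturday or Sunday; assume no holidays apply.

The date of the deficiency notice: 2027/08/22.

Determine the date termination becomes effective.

2027/10/20

The last day of the revision period: 2027/08/22 + 25 days = 2027/09/16.
Adding 20 calendar days to 2027/09/16 gives 2027/10/06, which is the last day of the acceptance period.
The date termination becomes effective: counting 10 business days from Wednesday, 2027/10/06 (Oct 7, Oct 8, Oct 11, Oct 12, Oct 13, Oct 14, Oct 15, Oct 18, Oct 19, Oct 20, skipping weekends) reaches Wednesday, 2027/10/20.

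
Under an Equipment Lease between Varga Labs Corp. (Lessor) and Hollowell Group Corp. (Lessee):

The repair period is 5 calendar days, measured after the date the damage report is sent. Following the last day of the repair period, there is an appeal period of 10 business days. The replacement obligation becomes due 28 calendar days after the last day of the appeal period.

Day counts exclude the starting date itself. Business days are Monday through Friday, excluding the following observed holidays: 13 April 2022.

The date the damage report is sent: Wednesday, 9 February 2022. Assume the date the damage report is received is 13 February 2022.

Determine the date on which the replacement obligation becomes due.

28 March 2022

Adding 5 calendar days to 9 February 2022 gives 14 February 2022, which is the last day of the repair period.
The last day of the appeal period: counting 10 business days from Monday, 14 February 2022 (Feb 15, Feb 16, Feb 17, Feb 18, Feb 21, Feb 22, Feb 23, Feb 24, Feb 25, Feb 28, skipping weekends) reaches Monday, 28 February 2022.
The date on which the replacement obligation becomes due: 28 calendar days after 28 February 2022 is 28 March 2022.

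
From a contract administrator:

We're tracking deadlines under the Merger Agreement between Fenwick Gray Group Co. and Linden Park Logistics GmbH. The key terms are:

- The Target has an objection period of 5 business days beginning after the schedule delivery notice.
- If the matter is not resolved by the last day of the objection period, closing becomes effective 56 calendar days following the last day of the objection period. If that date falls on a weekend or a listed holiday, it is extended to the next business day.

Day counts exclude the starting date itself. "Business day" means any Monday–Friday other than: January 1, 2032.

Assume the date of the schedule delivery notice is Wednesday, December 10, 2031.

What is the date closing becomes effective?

February 11, 2032

From Wednesday, December 10, 2031, 5 business days (Dec 11, Dec 12, Dec 15, Dec 16, Dec 17, skipping weekends) brings us to Wednesday, December 17, 2031, which is the last day of the objection period.
Adding 56 calendar days to December 17, 2031 gives February 11, 2032, which is the date closing becomes effective. February 11, 2032 is a Wednesday and is not a listed holiday, so no roll-forward applies.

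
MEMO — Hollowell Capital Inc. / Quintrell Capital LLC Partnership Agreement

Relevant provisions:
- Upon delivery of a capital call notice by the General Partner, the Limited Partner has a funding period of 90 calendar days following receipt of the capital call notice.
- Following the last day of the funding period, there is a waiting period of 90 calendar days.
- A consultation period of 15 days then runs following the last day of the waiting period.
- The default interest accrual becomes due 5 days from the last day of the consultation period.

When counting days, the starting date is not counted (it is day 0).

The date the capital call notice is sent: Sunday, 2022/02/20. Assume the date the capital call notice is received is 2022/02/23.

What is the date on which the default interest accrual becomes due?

Adding 90 calendar days to 2022/02/23 gives 2022/05/24, which is the last day of the funding period.
The last day of the waiting period: 90 calendar days after 2022/05/24 is 2022/08/22.
Adding 15 calendar days to 2022/08/22 gives 2022/09/06, which is the last day of the consultation period.
Adding 5 calendar days to 2022/09/06 gives 2022/09/11, which is the date on which the default interest accrual becomes due.

2022/09/11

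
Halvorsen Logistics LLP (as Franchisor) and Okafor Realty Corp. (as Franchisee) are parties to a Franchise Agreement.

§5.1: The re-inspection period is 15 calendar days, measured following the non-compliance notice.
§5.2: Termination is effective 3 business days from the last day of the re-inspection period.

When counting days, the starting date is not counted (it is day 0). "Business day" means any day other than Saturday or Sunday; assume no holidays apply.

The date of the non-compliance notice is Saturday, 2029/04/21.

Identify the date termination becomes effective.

The last day of the re-inspection period: 2029/04/21 + 15 days = 2029/05/06.
The date termination becomes effective: 3 business days after Sunday, 2029/05/06, skipping weekends — May 7, May 8, May 9 — lands on Wednesday, 2029/05/09.

2029/05/09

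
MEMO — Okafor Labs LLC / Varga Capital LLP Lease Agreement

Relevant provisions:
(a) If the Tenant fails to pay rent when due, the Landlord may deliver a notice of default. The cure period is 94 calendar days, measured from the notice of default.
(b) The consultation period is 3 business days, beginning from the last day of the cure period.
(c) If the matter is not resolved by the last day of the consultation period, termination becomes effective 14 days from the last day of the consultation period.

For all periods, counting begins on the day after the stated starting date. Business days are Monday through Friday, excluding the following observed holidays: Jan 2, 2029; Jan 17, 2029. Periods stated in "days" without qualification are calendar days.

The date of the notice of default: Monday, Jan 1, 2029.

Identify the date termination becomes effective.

The last day of the cure period: Jan 1, 2029 + 94 days = Apr 5, 2029.
From Thursday, Apr 5, 2029, 3 business days (Apr 6, Apr 9, Apr 10, skipping weekends) brings us to Tuesday, Apr 10, 2029, which is the last day of the consultation period.
The date termination becomes effective: 14 calendar days after Apr 10, 2029 is Apr 24, 2029.

Apr 24, 2029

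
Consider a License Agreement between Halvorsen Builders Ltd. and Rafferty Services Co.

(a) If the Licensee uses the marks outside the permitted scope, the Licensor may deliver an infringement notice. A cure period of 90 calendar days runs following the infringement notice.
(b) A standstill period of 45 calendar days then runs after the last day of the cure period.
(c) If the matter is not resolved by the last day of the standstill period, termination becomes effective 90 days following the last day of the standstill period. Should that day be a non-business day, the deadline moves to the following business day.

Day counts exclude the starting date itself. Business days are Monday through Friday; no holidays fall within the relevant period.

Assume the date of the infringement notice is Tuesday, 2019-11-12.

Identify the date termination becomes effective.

2020-06-24

The last day of the cure period: 2019-11-12 + 90 days = 2020-02-10.
The last day of the standstill period: 45 calendar days after 2020-02-10 is 2020-03-26.
The date termination becomes effective: 90 calendar days after 2020-03-26 is 2020-06-24. 2020-06-24 is a Wednesday, so no roll-forward applies.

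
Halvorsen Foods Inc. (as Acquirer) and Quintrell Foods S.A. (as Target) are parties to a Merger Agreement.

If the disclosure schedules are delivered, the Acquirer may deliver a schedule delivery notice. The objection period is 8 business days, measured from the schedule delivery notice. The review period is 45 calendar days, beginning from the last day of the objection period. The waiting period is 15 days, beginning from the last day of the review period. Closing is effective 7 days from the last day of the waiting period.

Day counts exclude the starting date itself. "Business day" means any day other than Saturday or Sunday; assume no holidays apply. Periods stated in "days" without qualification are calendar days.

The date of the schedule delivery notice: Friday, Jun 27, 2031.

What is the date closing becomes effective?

From Friday, Jun 27, 2031, 8 business days (Jun 30, Jul 1, Jul 2, Jul 3, Jul 4, Jul 7, Jul 8, Jul 9, skipping weekends) brings us to Wednesday, Jul 9, 2031, which is the last day of the objection period.
Adding 45 calendar days to Jul 9, 2031 gives Aug 23, 2031, which is the last day of the review period.
The last day of the waiting period: Aug 23, 2031 + 15 days = Sep 7, 2031.
The date closing becomes effective: Sep 7, 2031 + 7 days = Sep 14, 2031.

Sep 14, 2031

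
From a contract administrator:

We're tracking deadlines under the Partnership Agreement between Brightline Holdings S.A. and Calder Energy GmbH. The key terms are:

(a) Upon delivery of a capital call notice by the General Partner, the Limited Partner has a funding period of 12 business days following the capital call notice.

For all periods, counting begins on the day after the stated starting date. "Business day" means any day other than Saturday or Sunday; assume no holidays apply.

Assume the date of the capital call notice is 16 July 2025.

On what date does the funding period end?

From Wednesday, 16 July 2025, 12 business days (Jul 17, Jul 18, Jul 21, Jul 22, …, Jul 30, Jul 31, Aug 1, skipping weekends) brings us to Friday, 1 August 2025, which is the last day of the funding period.

1 August 2025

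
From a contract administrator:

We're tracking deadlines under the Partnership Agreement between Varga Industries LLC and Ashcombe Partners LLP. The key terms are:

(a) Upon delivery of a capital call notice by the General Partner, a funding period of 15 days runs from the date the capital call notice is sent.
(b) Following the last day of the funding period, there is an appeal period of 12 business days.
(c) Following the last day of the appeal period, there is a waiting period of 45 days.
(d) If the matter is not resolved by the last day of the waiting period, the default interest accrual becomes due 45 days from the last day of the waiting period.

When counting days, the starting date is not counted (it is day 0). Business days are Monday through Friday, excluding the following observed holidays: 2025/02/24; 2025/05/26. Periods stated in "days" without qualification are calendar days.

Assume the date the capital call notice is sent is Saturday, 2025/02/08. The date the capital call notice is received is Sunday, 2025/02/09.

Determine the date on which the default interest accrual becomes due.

2025/06/10

The last day of the funding period: 15 calendar days after 2025/02/08 is 2025/02/23.
From Sunday, 2025/02/23, 12 business days (Feb 25, Feb 26, Feb 27, Feb 28, …, Mar 10, Mar 11, Mar 12, skipping weekends and the listed holiday on Feb 24) brings us to Wednesday, 2025/03/12, which is the last day of the appeal period.
The last day of the waiting period: 2025/03/12 + 45 days = 2025/04/26.
The date on which the default interest accrual becomes due: 45 calendar days after 2025/04/26 is 2025/06/10.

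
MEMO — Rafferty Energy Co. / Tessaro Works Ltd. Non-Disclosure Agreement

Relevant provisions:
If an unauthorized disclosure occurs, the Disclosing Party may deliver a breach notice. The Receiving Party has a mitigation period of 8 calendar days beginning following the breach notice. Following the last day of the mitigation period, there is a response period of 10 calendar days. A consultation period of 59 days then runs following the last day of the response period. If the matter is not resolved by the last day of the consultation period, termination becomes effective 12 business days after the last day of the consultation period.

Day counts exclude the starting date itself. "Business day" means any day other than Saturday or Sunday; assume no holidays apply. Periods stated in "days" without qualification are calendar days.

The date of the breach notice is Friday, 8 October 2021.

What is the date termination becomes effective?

11 January 2022

Adding 8 calendar days to 8 October 2021 gives 16 October 2021, which is the last day of the mitigation period.
Adding 10 calendar days to 16 October 2021 gives 26 October 2021, which is the last day of the response period.
Adding 59 calendar days to 26 October 2021 gives 24 December 2021, which is the last day of the consultation period.
The date termination becomes effective: counting 12 business days from Friday, 24 December 2021 (Dec 27, Dec 28, Dec 29, Dec 30, …, Jan 7, Jan 10, Jan 11, skipping weekends) reaches Tuesday, 11 January 2022.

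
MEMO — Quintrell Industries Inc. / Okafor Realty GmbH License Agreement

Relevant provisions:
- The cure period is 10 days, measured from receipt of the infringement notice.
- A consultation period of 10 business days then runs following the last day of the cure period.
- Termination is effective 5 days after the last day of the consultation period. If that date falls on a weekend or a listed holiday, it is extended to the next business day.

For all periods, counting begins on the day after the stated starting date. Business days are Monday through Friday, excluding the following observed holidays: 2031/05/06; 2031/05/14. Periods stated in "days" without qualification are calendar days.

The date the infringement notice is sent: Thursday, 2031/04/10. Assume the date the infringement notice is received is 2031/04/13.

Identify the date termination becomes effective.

2031/05/13

Adding 10 calendar days to 2031/04/13 gives 2031/04/23, which is the last day of the cure period.
The last day of the consultation period: counting 10 business days from Wednesday, 2031/04/23 (Apr 24, Apr 25, Apr 28, Apr 29, Apr 30, May 1, May 2, May 5, May 7, May 8, skipping weekends and the listed holiday on May 6) reaches Thursday, 2031/05/08.
The date termination becomes effective: 2031/05/08 + 5 days = 2031/05/13. 2031/05/13 is a Tuesday and is not a listed holiday, so no roll-forward applies.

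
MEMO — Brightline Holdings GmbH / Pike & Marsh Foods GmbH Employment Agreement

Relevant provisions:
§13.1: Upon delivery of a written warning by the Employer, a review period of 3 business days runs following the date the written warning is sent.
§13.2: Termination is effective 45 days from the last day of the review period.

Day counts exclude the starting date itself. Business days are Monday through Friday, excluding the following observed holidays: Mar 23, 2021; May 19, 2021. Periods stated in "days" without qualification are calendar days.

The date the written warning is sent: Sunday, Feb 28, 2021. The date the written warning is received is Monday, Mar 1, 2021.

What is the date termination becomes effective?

From Sunday, Feb 28, 2021, 3 business days (Mar 1, Mar 2, Mar 3, skipping weekends) brings us to Wednesday, Mar 3, 2021, which is the last day of the review period.
Adding 45 calendar days to Mar 3, 2021 gives Apr 17, 2021, which is the date termination becomes effective.

Apr 17, 2021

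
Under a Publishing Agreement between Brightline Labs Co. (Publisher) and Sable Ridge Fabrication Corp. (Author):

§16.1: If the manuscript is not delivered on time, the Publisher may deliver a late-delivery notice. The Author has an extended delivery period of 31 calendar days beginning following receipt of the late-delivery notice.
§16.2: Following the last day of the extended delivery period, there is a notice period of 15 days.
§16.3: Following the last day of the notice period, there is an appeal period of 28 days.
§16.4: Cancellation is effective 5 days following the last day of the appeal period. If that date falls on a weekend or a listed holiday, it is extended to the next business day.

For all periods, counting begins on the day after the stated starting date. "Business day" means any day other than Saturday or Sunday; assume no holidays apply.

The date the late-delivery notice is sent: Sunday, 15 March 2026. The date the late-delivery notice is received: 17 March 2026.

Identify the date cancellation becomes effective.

The last day of the extended delivery period: 17 March 2026 + 31 days = 17 April 2026.
Adding 15 calendar days to 17 April 2026 gives 2 May 2026, which is the last day of the notice period.
Adding 28 calendar days to 2 May 2026 gives 30 May 2026, which is the last day of the appeal period.
Adding 5 calendar days to 30 May 2026 gives 4 June 2026, which is the date cancellation becomes effective. 4 June 2026 is a Thursday, so no roll-forward applies.

4 June 2026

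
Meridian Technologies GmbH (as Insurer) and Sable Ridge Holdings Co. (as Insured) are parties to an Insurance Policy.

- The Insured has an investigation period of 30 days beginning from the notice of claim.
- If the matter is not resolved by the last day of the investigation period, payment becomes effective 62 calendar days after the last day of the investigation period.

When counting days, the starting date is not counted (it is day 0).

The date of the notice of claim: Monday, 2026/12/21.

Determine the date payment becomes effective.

Adding 30 calendar days to 2026/12/21 gives 2027/01/20, which is the last day of the investigation period.
Adding 62 calendar days to 2027/01/20 gives 2027/03/23, which is the date payment becomes effective.

2027/03/23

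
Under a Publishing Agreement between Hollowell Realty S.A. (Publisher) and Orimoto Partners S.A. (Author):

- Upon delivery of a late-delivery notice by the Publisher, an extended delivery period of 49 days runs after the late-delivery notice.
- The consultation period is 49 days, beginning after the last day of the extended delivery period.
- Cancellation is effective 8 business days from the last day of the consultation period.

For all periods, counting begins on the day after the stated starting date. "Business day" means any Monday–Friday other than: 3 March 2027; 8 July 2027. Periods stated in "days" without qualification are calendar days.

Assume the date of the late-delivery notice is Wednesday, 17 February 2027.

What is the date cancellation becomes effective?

Adding 49 calendar days to 17 February 2027 gives 7 April 2027, which is the last day of the extended delivery period.
The last day of the consultation period: 49 calendar days after 7 April 2027 is 26 May 2027.
From Wednesday, 26 May 2027, 8 business days (May 27, May 28, May 31, Jun 1, Jun 2, Jun 3, Jun 4, Jun 7, skipping weekends) brings us to Monday, 7 June 2027, which is the date cancellation becomes effective.

7 June 2027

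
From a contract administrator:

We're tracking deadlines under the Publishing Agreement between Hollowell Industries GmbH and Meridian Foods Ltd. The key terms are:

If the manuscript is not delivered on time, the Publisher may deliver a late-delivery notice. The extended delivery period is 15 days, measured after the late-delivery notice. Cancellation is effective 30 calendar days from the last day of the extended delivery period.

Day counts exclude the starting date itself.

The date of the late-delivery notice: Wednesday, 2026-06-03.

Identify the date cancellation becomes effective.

The last day of the extended delivery period: 15 calendar days after 2026-06-03 is 2026-06-18.
The date cancellation becomes effective: 2026-06-18 + 30 days = 2026-07-18.

2026-07-18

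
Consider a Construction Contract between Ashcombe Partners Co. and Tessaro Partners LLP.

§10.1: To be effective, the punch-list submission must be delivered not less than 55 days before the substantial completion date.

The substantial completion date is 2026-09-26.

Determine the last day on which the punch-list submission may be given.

2026-08-02

Counting back 55 calendar days from 2026-09-26 gives 2026-08-02.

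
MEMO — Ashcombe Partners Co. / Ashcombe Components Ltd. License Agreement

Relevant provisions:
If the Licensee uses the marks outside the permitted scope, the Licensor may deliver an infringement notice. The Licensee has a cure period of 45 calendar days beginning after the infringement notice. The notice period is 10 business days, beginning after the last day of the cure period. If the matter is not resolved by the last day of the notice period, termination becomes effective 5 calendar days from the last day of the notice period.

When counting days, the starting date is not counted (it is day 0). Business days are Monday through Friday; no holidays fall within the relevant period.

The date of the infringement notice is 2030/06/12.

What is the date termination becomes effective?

The last day of the cure period: 45 calendar days after 2030/06/12 is 2030/07/27.
From Saturday, 2030/07/27, 10 business days (Jul 29, Jul 30, Jul 31, Aug 1, Aug 2, Aug 5, Aug 6, Aug 7, Aug 8, Aug 9, skipping weekends) brings us to Friday, 2030/08/09, which is the last day of the notice period.
The date termination becomes effective: 5 calendar days after 2030/08/09 is 2030/08/14.

2030/08/14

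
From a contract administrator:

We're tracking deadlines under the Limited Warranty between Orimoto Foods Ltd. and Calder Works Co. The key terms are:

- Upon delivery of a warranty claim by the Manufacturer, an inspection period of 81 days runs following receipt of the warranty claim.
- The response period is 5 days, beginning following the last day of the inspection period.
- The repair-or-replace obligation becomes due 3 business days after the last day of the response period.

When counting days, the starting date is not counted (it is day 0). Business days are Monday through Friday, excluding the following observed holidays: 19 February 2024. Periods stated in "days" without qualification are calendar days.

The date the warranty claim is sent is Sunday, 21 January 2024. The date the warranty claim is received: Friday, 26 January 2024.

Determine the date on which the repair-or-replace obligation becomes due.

The last day of the inspection period: 81 calendar days after 26 January 2024 is 16 April 2024.
The last day of the response period: 16 April 2024 + 5 days = 21 April 2024.
From Sunday, 21 April 2024, 3 business days (Apr 22, Apr 23, Apr 24, skipping weekends) brings us to Wednesday, 24 April 2024, which is the date on which the repair-or-replace obligation becomes due.

24 April 2024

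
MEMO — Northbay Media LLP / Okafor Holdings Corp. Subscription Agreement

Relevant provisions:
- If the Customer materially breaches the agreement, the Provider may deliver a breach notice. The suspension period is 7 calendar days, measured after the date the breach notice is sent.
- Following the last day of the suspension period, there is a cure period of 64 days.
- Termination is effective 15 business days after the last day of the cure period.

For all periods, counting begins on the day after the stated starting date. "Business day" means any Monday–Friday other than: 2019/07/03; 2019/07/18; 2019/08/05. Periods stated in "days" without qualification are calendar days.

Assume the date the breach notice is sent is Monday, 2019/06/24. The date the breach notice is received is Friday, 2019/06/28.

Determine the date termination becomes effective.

The last day of the suspension period: 2019/06/24 + 7 days = 2019/07/01.
The last day of the cure period: 64 calendar days after 2019/07/01 is 2019/09/03.
The date termination becomes effective: 15 business days after Tuesday, 2019/09/03, skipping weekends — Sep 4, Sep 5, Sep 6, Sep 9, …, Sep 20, Sep 23, Sep 24 — lands on Tuesday, 2019/09/24.

2019/09/24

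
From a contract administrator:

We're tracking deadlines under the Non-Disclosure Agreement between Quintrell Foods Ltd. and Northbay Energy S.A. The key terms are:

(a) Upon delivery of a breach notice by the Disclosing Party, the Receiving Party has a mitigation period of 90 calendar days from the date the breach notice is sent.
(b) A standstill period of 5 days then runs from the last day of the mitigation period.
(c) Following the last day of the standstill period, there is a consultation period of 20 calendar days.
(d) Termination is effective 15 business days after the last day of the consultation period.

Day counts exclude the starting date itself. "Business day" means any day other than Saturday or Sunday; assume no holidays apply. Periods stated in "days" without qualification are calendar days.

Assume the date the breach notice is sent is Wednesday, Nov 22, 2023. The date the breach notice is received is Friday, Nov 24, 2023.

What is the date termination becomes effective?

Apr 5, 2024

Adding 90 calendar days to Nov 22, 2023 gives Feb 20, 2024, which is the last day of the mitigation period.
The last day of the standstill period: Feb 20, 2024 + 5 days = Feb 25, 2024.
The last day of the consultation period: 20 calendar days after Feb 25, 2024 is Mar 16, 2024.
The date termination becomes effective: 15 business days after Saturday, Mar 16, 2024, skipping weekends — Mar 18, Mar 19, Mar 20, Mar 21, …, Apr 3, Apr 4, Apr 5 — lands on Friday, Apr 5, 2024.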